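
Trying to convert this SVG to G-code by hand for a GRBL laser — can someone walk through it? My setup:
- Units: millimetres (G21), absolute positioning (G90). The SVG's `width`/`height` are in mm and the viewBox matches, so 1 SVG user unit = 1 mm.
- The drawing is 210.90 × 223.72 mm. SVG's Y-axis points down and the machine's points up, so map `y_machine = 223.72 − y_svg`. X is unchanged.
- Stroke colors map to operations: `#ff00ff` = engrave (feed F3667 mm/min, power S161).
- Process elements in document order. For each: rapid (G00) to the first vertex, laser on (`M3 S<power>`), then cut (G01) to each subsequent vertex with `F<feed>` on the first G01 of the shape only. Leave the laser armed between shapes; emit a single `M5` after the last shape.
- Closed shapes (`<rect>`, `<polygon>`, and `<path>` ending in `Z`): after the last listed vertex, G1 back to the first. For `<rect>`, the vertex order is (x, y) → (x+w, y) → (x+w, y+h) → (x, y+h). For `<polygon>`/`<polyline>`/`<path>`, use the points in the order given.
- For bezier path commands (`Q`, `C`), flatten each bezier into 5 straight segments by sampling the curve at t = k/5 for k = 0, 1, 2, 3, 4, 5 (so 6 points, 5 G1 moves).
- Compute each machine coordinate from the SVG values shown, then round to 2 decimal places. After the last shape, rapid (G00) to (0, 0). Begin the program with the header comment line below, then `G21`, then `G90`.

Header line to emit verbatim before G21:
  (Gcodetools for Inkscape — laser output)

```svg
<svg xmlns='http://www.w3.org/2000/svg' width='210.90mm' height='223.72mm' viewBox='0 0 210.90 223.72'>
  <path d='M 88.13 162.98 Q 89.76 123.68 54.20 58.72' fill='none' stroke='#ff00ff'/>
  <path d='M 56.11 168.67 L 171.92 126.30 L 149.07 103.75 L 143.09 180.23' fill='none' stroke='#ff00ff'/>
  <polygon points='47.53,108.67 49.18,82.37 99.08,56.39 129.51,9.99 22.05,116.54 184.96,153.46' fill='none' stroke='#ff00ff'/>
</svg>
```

(Gcodetools for Inkscape — laser output)
G21
G90
G00 X88.13 Y60.74
M3 S161
G01 X87.29 Y77.49 F3667
G01 X83.48 Y96.29
G01 X76.70 Y117.14
G01 X66.94 Y140.04
G01 X54.20 Y165.00
G00 X56.11 Y55.05
M3 S161
G01 X171.92 Y97.42 F3667
G01 X149.07 Y119.97
G01 X143.09 Y43.49
G00 X47.53 Y115.05
M3 S161
G01 X49.18 Y141.35 F3667
G01 X99.08 Y167.33
G01 X129.51 Y213.73
G01 X22.05 Y107.18
G01 X184.96 Y70.26
G01 X47.53 Y115.05
M5
G00 X0.00 Y0.00

viewBox `0 0 210.90 223.72` with mm width/height → 1 unit = 1 mm. Flip: y_m = 223.72 − y_svg.

**Shape 1** — `<path>` quadratic bezier, stroke `#ff00ff` → engrave (S161, F3667). Control points (SVG): P0=(88.13,162.98), P1=(89.76,123.68), P2=(54.20,58.72); sampled at t=k/5. Machine vertices: (88.13,60.74) → (87.29,77.49) → (83.48,96.29) → (76.70,117.14) → (66.94,140.04) → (54.20,165.00). Open path.

**Shape 2** — `<path>` open polyline, stroke `#ff00ff` → engrave (S161, F3667). Machine vertices: (56.11,55.05) → (171.92,97.42) → (149.07,119.97) → (143.09,43.49). Open path.

**Shape 3** — `<polygon>` closed polygon, stroke `#ff00ff` → engrave (S161, F3667). Machine vertices: (47.53,115.05) → (49.18,141.35) → (99.08,167.33) → (129.51,213.73) → (22.05,107.18) → (184.96,70.26) → (47.53,115.05). Closed: final G1 returns to the first vertex.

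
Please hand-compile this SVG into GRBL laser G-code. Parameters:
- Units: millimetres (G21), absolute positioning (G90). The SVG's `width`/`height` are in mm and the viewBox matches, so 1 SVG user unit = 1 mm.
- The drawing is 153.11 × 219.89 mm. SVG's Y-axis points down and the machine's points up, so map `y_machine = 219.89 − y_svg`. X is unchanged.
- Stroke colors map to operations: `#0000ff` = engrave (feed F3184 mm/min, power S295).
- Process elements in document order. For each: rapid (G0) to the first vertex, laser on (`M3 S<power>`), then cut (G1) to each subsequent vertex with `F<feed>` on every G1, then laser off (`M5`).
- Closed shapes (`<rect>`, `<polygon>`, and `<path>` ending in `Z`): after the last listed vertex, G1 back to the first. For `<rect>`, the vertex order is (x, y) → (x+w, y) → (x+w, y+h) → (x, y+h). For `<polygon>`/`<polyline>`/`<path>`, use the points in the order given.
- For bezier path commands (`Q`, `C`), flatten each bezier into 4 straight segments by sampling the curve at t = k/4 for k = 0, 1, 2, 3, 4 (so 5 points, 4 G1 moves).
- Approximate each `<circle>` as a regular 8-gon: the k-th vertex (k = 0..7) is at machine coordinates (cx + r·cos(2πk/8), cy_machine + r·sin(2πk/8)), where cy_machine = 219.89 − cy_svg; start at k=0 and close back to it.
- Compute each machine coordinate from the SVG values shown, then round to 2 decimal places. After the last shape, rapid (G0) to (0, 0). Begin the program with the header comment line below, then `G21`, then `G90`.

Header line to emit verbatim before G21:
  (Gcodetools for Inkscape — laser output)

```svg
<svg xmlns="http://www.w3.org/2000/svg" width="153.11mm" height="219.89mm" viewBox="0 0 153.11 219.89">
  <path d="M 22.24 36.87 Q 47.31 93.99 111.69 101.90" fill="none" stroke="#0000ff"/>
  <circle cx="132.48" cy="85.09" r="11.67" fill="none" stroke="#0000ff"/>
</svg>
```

(Gcodetools for Inkscape — laser output)
G21
G90
G0 X22.24 Y183.02
M3 S295
G1 X37.23 Y157.54 F3184
G1 X57.14 Y138.20 F3184
G1 X81.96 Y125.02 F3184
G1 X111.69 Y117.99 F3184
M5
G0 X144.15 Y134.80
M3 S295
G1 X140.73 Y143.05 F3184
G1 X132.48 Y146.47 F3184
G1 X124.23 Y143.05 F3184
G1 X120.81 Y134.80 F3184
G1 X124.23 Y126.55 F3184
G1 X132.48 Y123.13 F3184
G1 X140.73 Y126.55 F3184
G1 X144.15 Y134.80 F3184
M5
G0 X0.00 Y0.00

viewBox `0 0 153.11 219.89` with mm width/height → 1 unit = 1 mm. Flip: y_m = 219.89 − y_svg.

**Shape 1** — `<path>` quadratic bezier, stroke `#0000ff` → engrave (S295, F3184). Control points (SVG): P0=(22.24,36.87), P1=(47.31,93.99), P2=(111.69,101.90); sampled at t=k/4. Machine vertices: (22.24,183.02) → (37.23,157.54) → (57.14,138.20) → (81.96,125.02) → (111.69,117.99). Open path.

**Shape 2** — `<circle>` circle, stroke `#0000ff` → engrave (S295, F3184). Machine vertices: (144.15,134.80) → (140.73,143.05) → (132.48,146.47) → (124.23,143.05) → (120.81,134.80) → (124.23,126.55) → (132.48,123.13) → (140.73,126.55) → (144.15,134.80). Closed: final G1 returns to the first vertex.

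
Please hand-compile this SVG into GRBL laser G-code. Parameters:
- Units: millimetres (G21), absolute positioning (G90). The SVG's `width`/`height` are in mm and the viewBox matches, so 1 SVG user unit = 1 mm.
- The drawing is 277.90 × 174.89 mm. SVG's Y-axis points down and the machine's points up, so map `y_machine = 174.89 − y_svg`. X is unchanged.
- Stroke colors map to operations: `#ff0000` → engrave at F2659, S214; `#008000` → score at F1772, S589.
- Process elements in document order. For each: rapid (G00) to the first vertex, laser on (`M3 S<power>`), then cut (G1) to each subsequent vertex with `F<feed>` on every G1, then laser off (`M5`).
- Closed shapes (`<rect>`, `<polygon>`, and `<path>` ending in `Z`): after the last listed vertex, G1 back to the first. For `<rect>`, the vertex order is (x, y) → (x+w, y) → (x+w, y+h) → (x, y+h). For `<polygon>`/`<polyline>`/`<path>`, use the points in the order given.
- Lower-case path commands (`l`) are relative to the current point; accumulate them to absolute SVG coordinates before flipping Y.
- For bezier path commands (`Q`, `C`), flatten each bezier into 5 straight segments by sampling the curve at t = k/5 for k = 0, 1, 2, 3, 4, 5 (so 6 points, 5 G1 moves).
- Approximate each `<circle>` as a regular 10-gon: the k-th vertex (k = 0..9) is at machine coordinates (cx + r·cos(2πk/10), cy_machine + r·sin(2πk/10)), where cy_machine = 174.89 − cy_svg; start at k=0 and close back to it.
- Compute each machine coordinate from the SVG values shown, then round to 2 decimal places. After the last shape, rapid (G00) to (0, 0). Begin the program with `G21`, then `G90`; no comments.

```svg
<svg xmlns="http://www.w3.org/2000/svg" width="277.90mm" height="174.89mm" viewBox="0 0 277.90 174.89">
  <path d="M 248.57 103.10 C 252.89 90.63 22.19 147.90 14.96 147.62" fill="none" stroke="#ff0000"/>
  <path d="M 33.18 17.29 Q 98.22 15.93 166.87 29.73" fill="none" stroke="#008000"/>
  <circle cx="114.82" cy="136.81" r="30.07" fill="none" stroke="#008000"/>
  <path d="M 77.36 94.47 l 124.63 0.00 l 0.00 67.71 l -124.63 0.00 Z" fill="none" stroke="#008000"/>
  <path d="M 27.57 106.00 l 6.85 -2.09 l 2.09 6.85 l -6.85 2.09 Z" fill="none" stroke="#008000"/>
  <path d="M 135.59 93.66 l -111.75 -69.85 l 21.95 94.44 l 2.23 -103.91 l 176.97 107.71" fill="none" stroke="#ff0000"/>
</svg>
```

1 u = 1 mm; y_m = 174.89 − y.

[1] `<path>` cubic bezier, #ff0000→engrave S214 F2659: (248.57,71.79) → (226.63,71.92) → (170.29,61.43) → (101.56,46.41) → (42.45,32.99) → (14.96,27.27)

[2] `<path>` quadratic bezier, #008000→score S589 F1772: (33.18,157.60) → (59.34,157.54) → (85.79,156.26) → (112.53,153.77) → (139.55,150.07) → (166.87,145.16)

[3] `<circle>` circle, #008000→score S589 F1772: (144.89,38.08) → (139.15,55.75) → (124.11,66.68) → (105.53,66.68) → (90.49,55.75) → (84.75,38.08) → (90.49,20.41) → (105.53,9.48) → (124.11,9.48) → (139.15,20.41) → (144.89,38.08) (closed)

[4] `<path>` rectangle, #008000→score S589 F1772: (77.36,80.42) → (201.99,80.42) → (201.99,12.71) → (77.36,12.71) → (77.36,80.42) (closed)

[5] `<path>` regular polygon, #008000→score S589 F1772: (27.57,68.89) → (34.42,70.98) → (36.51,64.13) → (29.66,62.04) → (27.57,68.89) (closed)

[6] `<path>` open polyline, #ff0000→engrave S214 F2659: (135.59,81.23) → (23.84,151.08) → (45.79,56.64) → (48.02,160.55) → (224.99,52.84)

G21
G90
G00 X248.57 Y71.79
M3 S214
G1 X226.63 Y71.92 F2659
G1 X170.29 Y61.43 F2659
G1 X101.56 Y46.41 F2659
G1 X42.45 Y32.99 F2659
G1 X14.96 Y27.27 F2659
M5
G00 X33.18 Y157.60
M3 S589
G1 X59.34 Y157.54 F1772
G1 X85.79 Y156.26 F1772
G1 X112.53 Y153.77 F1772
G1 X139.55 Y150.07 F1772
G1 X166.87 Y145.16 F1772
M5
G00 X144.89 Y38.08
M3 S589
G1 X139.15 Y55.75 F1772
G1 X124.11 Y66.68 F1772
G1 X105.53 Y66.68 F1772
G1 X90.49 Y55.75 F1772
G1 X84.75 Y38.08 F1772
G1 X90.49 Y20.41 F1772
G1 X105.53 Y9.48 F1772
G1 X124.11 Y9.48 F1772
G1 X139.15 Y20.41 F1772
G1 X144.89 Y38.08 F1772
M5
G00 X77.36 Y80.42
M3 S589
G1 X201.99 Y80.42 F1772
G1 X201.99 Y12.71 F1772
G1 X77.36 Y12.71 F1772
G1 X77.36 Y80.42 F1772
M5
G00 X27.57 Y68.89
M3 S589
G1 X34.42 Y70.98 F1772
G1 X36.51 Y64.13 F1772
G1 X29.66 Y62.04 F1772
G1 X27.57 Y68.89 F1772
M5
G00 X135.59 Y81.23
M3 S214
G1 X23.84 Y151.08 F2659
G1 X45.79 Y56.64 F2659
G1 X48.02 Y160.55 F2659
G1 X224.99 Y52.84 F2659
M5
G00 X0.00 Y0.00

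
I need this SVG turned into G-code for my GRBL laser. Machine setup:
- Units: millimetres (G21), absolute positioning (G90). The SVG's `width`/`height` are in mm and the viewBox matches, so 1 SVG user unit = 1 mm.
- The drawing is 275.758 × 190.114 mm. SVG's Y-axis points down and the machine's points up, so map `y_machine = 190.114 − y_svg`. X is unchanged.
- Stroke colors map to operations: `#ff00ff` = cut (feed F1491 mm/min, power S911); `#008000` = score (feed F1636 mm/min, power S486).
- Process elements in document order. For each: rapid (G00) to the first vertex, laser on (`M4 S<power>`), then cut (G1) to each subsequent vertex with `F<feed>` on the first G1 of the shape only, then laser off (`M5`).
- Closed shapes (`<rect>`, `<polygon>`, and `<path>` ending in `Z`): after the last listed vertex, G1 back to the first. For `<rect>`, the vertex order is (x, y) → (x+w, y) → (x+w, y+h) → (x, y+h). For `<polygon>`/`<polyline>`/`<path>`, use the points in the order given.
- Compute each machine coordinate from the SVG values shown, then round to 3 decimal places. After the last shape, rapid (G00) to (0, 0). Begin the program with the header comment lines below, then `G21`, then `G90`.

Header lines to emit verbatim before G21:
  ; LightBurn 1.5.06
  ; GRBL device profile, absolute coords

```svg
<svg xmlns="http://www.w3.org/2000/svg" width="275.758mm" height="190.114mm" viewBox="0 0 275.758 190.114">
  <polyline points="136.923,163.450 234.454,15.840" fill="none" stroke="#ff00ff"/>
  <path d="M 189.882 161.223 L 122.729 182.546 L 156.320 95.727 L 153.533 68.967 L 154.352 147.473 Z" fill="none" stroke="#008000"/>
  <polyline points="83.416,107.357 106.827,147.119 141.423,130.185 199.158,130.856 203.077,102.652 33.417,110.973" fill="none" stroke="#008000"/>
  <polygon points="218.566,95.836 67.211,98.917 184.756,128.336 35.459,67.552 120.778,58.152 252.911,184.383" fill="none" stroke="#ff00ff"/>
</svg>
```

; LightBurn 1.5.06
; GRBL device profile, absolute coords
G21
G90
G00 X136.923 Y26.664
M4 S911
G1 X234.454 Y174.274 F1491
M5
G00 X189.882 Y28.891
M4 S486
G1 X122.729 Y7.568 F1636
G1 X156.320 Y94.387
G1 X153.533 Y121.147
G1 X154.352 Y42.641
G1 X189.882 Y28.891
M5
G00 X83.416 Y82.757
M4 S486
G1 X106.827 Y42.995 F1636
G1 X141.423 Y59.929
G1 X199.158 Y59.258
G1 X203.077 Y87.462
G1 X33.417 Y79.141
M5
G00 X218.566 Y94.278
M4 S911
G1 X67.211 Y91.197 F1491
G1 X184.756 Y61.778
G1 X35.459 Y122.562
G1 X120.778 Y131.962
G1 X252.911 Y5.731
G1 X218.566 Y94.278
M5
G00 X0.000 Y0.000

1 u = 1 mm; y_m = 190.114 − y.

[1] `<polyline>` line segment, #ff00ff→cut S911 F1491: (136.923,26.664) → (234.454,174.274)

[2] `<path>` closed polygon, #008000→score S486 F1636: (189.882,28.891) → (122.729,7.568) → (156.320,94.387) → (153.533,121.147) → (154.352,42.641) → (189.882,28.891) (closed)

[3] `<polyline>` open polyline, #008000→score S486 F1636: (83.416,82.757) → (106.827,42.995) → (141.423,59.929) → (199.158,59.258) → (203.077,87.462) → (33.417,79.141)

[4] `<polygon>` closed polygon, #ff00ff→cut S911 F1491: (218.566,94.278) → (67.211,91.197) → (184.756,61.778) → (35.459,122.562) → (120.778,131.962) → (252.911,5.731) → (218.566,94.278) (closed)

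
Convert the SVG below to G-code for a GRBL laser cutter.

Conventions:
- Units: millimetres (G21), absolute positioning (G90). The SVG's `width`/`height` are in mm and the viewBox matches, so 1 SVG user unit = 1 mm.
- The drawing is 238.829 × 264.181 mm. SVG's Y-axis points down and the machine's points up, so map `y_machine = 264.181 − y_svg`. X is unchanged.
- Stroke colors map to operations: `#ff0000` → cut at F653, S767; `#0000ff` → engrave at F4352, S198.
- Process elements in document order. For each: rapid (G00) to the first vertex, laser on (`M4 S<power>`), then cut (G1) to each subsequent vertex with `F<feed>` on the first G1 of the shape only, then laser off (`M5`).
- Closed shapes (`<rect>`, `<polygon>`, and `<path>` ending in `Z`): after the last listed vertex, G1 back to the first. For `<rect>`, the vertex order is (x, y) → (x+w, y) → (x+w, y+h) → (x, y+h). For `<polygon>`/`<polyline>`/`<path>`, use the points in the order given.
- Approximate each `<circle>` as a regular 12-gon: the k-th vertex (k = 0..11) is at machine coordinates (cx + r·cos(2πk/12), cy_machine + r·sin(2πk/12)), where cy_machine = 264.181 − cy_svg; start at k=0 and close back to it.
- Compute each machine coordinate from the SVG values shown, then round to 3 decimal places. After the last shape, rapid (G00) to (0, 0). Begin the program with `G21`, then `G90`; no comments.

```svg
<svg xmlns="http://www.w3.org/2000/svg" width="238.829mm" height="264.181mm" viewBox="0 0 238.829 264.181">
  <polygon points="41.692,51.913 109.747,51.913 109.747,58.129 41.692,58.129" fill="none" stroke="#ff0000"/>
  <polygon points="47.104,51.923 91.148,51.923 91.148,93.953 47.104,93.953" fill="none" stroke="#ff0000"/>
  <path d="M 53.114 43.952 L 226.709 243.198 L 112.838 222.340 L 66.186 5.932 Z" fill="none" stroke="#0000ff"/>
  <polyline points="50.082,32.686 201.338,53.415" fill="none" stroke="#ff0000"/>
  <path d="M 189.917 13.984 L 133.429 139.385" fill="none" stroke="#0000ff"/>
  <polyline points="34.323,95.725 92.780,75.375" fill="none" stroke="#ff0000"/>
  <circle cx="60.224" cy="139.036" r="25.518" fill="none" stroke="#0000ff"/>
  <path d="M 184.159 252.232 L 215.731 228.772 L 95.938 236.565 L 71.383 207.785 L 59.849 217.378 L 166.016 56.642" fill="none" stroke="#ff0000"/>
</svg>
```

viewBox `0 0 238.829 264.181` with mm width/height → 1 unit = 1 mm. Flip: y_m = 264.181 − y_svg.

**Shape 1** — `<polygon>` rectangle, stroke `#ff0000` → cut (S767, F653). Machine vertices: (41.692,212.268) → (109.747,212.268) → (109.747,206.052) → (41.692,206.052) → (41.692,212.268). Closed: final G1 returns to the first vertex.

**Shape 2** — `<polygon>` rectangle, stroke `#ff0000` → cut (S767, F653). Machine vertices: (47.104,212.258) → (91.148,212.258) → (91.148,170.228) → (47.104,170.228) → (47.104,212.258). Closed: final G1 returns to the first vertex.

**Shape 3** — `<path>` closed polygon, stroke `#0000ff` → engrave (S198, F4352). Machine vertices: (53.114,220.229) → (226.709,20.983) → (112.838,41.841) → (66.186,258.249) → (53.114,220.229). Closed: final G1 returns to the first vertex.

**Shape 4** — `<polyline>` line segment, stroke `#ff0000` → cut (S767, F653). Machine vertices: (50.082,231.495) → (201.338,210.766). Open path.

**Shape 5** — `<path>` line segment, stroke `#0000ff` → engrave (S198, F4352). Machine vertices: (189.917,250.197) → (133.429,124.796). Open path.

**Shape 6** — `<polyline>` line segment, stroke `#ff0000` → cut (S767, F653). Machine vertices: (34.323,168.456) → (92.780,188.806). Open path.

**Shape 7** — `<circle>` circle, stroke `#0000ff` → engrave (S198, F4352). Machine vertices: (85.742,125.145) → (82.323,137.904) → (72.983,147.244) → (60.224,150.663) → (47.465,147.244) → (38.125,137.904) → (34.706,125.145) → (38.125,112.386) → (47.465,103.046) → (60.224,99.627) → (72.983,103.046) → (82.323,112.386) → (85.742,125.145). Closed: final G1 returns to the first vertex.

**Shape 8** — `<path>` open polyline, stroke `#ff0000` → cut (S767, F653). Machine vertices: (184.159,11.949) → (215.731,35.409) → (95.938,27.616) → (71.383,56.396) → (59.849,46.803) → (166.016,207.539). Open path.

G21
G90
G00 X41.692 Y212.268
M4 S767
G1 X109.747 Y212.268 F653
G1 X109.747 Y206.052
G1 X41.692 Y206.052
G1 X41.692 Y212.268
M5
G00 X47.104 Y212.258
M4 S767
G1 X91.148 Y212.258 F653
G1 X91.148 Y170.228
G1 X47.104 Y170.228
G1 X47.104 Y212.258
M5
G00 X53.114 Y220.229
M4 S198
G1 X226.709 Y20.983 F4352
G1 X112.838 Y41.841
G1 X66.186 Y258.249
G1 X53.114 Y220.229
M5
G00 X50.082 Y231.495
M4 S767
G1 X201.338 Y210.766 F653
M5
G00 X189.917 Y250.197
M4 S198
G1 X133.429 Y124.796 F4352
M5
G00 X34.323 Y168.456
M4 S767
G1 X92.780 Y188.806 F653
M5
G00 X85.742 Y125.145
M4 S198
G1 X82.323 Y137.904 F4352
G1 X72.983 Y147.244
G1 X60.224 Y150.663
G1 X47.465 Y147.244
G1 X38.125 Y137.904
G1 X34.706 Y125.145
G1 X38.125 Y112.386
G1 X47.465 Y103.046
G1 X60.224 Y99.627
G1 X72.983 Y103.046
G1 X82.323 Y112.386
G1 X85.742 Y125.145
M5
G00 X184.159 Y11.949
M4 S767
G1 X215.731 Y35.409 F653
G1 X95.938 Y27.616
G1 X71.383 Y56.396
G1 X59.849 Y46.803
G1 X166.016 Y207.539
M5
G00 X0.000 Y0.000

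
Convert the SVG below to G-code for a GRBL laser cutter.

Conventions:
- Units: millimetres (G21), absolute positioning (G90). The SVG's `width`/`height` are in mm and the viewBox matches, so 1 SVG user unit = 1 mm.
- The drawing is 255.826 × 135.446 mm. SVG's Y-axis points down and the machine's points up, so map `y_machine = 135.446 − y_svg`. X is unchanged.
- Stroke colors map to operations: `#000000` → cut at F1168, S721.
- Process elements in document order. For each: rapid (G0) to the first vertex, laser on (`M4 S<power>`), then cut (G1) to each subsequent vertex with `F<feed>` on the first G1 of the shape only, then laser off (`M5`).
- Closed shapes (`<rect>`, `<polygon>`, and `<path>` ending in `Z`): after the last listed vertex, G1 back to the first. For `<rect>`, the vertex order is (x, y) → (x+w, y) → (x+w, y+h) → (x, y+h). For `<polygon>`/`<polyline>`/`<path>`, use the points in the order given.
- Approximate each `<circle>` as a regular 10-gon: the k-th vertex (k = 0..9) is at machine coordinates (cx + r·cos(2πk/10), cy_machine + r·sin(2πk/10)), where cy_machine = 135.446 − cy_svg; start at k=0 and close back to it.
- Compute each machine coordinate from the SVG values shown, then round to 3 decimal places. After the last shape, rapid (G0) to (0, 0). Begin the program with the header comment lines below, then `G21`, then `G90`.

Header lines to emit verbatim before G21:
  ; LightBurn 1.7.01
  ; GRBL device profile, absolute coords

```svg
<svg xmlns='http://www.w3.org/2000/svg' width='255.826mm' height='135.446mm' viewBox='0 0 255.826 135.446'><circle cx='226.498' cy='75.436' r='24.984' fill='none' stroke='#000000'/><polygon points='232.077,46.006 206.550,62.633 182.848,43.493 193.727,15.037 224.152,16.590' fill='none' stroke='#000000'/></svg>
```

; LightBurn 1.7.01
; GRBL device profile, absolute coords
G21
G90
G0 X251.482 Y60.010
M4 S721
G1 X246.710 Y74.695 F1168
G1 X234.218 Y83.771
G1 X218.778 Y83.771
G1 X206.286 Y74.695
G1 X201.514 Y60.010
G1 X206.286 Y45.325
G1 X218.778 Y36.249
G1 X234.218 Y36.249
G1 X246.710 Y45.325
G1 X251.482 Y60.010
M5
G0 X232.077 Y89.440
M4 S721
G1 X206.550 Y72.813 F1168
G1 X182.848 Y91.953
G1 X193.727 Y120.409
G1 X224.152 Y118.856
G1 X232.077 Y89.440
M5
G0 X0.000 Y0.000

Since the viewBox matches the mm dimensions, user units are millimetres directly. The only transform is the Y-flip y_m = 135.446 − y_svg.

Shape 1 is a circle drawn with `<circle>`. Its stroke #000000 means cut at S721, F1168. After flipping Y the toolpath is (251.482,60.010) → (246.710,74.695) → (234.218,83.771) → (218.778,83.771) → (206.286,74.695) → (201.514,60.010) → (206.286,45.325) → (218.778,36.249) → (234.218,36.249) → (246.710,45.325) → (251.482,60.010), returning to the start.

Shape 2 is a regular polygon drawn with `<polygon>`. Its stroke #000000 means cut at S721, F1168. After flipping Y the toolpath is (232.077,89.440) → (206.550,72.813) → (182.848,91.953) → (193.727,120.409) → (224.152,118.856) → (232.077,89.440), returning to the start.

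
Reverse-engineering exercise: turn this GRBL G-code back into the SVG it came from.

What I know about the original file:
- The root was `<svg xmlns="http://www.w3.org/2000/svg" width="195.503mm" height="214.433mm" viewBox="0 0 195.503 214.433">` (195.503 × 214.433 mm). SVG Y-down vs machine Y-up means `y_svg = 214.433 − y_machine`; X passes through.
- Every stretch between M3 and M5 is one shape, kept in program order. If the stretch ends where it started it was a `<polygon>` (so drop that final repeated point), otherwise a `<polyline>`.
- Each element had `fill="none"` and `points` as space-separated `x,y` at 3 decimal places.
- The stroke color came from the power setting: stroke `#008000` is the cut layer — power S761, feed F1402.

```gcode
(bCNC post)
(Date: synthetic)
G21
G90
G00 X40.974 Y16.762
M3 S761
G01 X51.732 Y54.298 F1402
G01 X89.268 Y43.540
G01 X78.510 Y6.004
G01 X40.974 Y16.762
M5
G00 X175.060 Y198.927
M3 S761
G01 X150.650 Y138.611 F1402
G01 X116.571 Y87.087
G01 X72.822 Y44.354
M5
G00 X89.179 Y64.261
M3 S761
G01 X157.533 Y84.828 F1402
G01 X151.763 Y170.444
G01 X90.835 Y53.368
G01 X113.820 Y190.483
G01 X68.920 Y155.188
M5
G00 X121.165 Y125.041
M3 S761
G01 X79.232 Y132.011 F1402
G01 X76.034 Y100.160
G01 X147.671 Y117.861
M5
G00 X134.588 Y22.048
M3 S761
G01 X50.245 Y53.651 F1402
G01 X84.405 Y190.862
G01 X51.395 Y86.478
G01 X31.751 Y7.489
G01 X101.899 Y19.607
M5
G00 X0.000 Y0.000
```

Machine Y-up, SVG Y-down with viewBox height 214.433, so y_svg = 214.433 − y_machine; X carries over. Every run uses S761, so all elements get stroke `#008000` (cut).

Run 1: The run returns to its start, so emit a `<polygon>` with points (Y-flipped): 40.974,197.671 51.732,160.135 89.268,170.893 78.510,208.429.

Run 2: The run is open, so emit a `<polyline>` with points (Y-flipped): 175.060,15.506 150.650,75.822 116.571,127.346 72.822,170.079.

Run 3: The run is open, so emit a `<polyline>` with points (Y-flipped): 89.179,150.172 157.533,129.605 151.763,43.989 90.835,161.065 113.820,23.950 68.920,59.245.

Run 4: The run is open, so emit a `<polyline>` with points (Y-flipped): 121.165,89.392 79.232,82.422 76.034,114.273 147.671,96.572.

Run 5: The run is open, so emit a `<polyline>` with points (Y-flipped): 134.588,192.385 50.245,160.782 84.405,23.571 51.395,127.955 31.751,206.944 101.899,194.826.

<svg xmlns="http://www.w3.org/2000/svg" width="195.503mm" height="214.433mm" viewBox="0 0 195.503 214.433">
  <polygon points="40.974,197.671 51.732,160.135 89.268,170.893 78.510,208.429" fill="none" stroke="#008000"/>
  <polyline points="175.060,15.506 150.650,75.822 116.571,127.346 72.822,170.079" fill="none" stroke="#008000"/>
  <polyline points="89.179,150.172 157.533,129.605 151.763,43.989 90.835,161.065 113.820,23.950 68.920,59.245" fill="none" stroke="#008000"/>
  <polyline points="121.165,89.392 79.232,82.422 76.034,114.273 147.671,96.572" fill="none" stroke="#008000"/>
  <polyline points="134.588,192.385 50.245,160.782 84.405,23.571 51.395,127.955 31.751,206.944 101.899,194.826" fill="none" stroke="#008000"/>
</svg>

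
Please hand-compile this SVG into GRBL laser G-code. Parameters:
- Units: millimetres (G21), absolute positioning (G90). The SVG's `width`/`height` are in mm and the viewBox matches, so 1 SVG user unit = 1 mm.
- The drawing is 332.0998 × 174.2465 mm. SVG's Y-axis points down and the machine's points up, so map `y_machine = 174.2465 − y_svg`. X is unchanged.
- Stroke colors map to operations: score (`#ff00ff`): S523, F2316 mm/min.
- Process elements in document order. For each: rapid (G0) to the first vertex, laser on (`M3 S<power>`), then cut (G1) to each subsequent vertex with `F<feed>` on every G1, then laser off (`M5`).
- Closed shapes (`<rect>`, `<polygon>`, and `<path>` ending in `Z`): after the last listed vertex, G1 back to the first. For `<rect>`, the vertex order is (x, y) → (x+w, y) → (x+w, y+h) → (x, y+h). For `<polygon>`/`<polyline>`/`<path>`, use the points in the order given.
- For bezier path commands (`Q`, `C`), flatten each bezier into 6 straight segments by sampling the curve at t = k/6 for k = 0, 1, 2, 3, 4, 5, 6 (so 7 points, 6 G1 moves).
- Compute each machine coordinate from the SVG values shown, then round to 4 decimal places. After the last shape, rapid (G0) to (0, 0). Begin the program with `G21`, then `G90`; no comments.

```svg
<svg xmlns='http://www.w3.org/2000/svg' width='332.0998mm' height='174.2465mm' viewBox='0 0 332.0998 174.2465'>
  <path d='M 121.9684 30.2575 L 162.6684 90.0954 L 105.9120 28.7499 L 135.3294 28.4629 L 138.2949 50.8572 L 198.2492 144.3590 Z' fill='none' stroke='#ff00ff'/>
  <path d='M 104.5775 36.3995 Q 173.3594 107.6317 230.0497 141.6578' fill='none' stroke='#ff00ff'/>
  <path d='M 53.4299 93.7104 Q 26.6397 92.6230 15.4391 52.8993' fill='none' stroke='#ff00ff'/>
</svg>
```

viewBox `0 0 332.0998 174.2465` with mm width/height → 1 unit = 1 mm. Flip: y_m = 174.2465 − y_svg.

**Shape 1** — `<path>` closed polygon, stroke `#ff00ff` → score (S523, F2316). Machine vertices: (121.9684,143.9890) → (162.6684,84.1511) → (105.9120,145.4966) → (135.3294,145.7836) → (138.2949,123.3893) → (198.2492,29.8875) → (121.9684,143.9890). Closed: final G1 returns to the first vertex.

**Shape 2** — `<path>` quadratic bezier, stroke `#ff00ff` → score (S523, F2316). Control points (SVG): P0=(104.5775,36.3995), P1=(173.3594,107.6317), P2=(230.0497,141.6578); sampled at t=k/6. Machine vertices: (104.5775,137.8470) → (127.1689,115.1364) → (149.0886,94.4929) → (170.3365,75.9163) → (190.9127,59.4068) → (210.8171,44.9642) → (230.0497,32.5887). Open path.

**Shape 3** — `<path>` quadratic bezier, stroke `#ff00ff` → score (S523, F2316). Control points (SVG): P0=(53.4299,93.7104), P1=(26.6397,92.6230), P2=(15.4391,52.8993); sampled at t=k/6. Machine vertices: (53.4299,80.5361) → (44.9329,81.9718) → (37.3019,85.5540) → (30.5371,91.2826) → (24.6383,99.1577) → (19.6057,109.1792) → (15.4391,121.3472). Open path.

G21
G90
G0 X121.9684 Y143.9890
M3 S523
G1 X162.6684 Y84.1511 F2316
G1 X105.9120 Y145.4966 F2316
G1 X135.3294 Y145.7836 F2316
G1 X138.2949 Y123.3893 F2316
G1 X198.2492 Y29.8875 F2316
G1 X121.9684 Y143.9890 F2316
M5
G0 X104.5775 Y137.8470
M3 S523
G1 X127.1689 Y115.1364 F2316
G1 X149.0886 Y94.4929 F2316
G1 X170.3365 Y75.9163 F2316
G1 X190.9127 Y59.4068 F2316
G1 X210.8171 Y44.9642 F2316
G1 X230.0497 Y32.5887 F2316
M5
G0 X53.4299 Y80.5361
M3 S523
G1 X44.9329 Y81.9718 F2316
G1 X37.3019 Y85.5540 F2316
G1 X30.5371 Y91.2826 F2316
G1 X24.6383 Y99.1577 F2316
G1 X19.6057 Y109.1792 F2316
G1 X15.4391 Y121.3472 F2316
M5
G0 X0.0000 Y0.0000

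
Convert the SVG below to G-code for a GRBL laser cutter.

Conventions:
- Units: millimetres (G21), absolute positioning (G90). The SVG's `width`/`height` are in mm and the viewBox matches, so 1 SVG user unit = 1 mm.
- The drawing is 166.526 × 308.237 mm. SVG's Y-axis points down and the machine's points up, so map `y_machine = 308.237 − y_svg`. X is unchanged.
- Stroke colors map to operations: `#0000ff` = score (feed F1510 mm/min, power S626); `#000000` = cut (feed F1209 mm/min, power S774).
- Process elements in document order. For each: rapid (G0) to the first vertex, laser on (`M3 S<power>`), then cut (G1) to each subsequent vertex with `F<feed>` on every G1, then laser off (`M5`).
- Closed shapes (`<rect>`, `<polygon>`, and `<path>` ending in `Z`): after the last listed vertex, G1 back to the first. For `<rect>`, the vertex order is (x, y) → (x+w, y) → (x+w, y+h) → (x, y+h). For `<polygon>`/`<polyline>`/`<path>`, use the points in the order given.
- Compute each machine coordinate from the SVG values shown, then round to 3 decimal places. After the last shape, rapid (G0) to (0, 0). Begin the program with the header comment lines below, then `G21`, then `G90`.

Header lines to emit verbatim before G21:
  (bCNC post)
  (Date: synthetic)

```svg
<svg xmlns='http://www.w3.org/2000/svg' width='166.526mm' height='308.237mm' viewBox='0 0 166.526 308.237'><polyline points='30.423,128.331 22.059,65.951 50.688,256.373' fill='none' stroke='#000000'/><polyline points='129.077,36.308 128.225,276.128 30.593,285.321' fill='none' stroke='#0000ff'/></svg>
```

(bCNC post)
(Date: synthetic)
G21
G90
G0 X30.423 Y179.906
M3 S774
G1 X22.059 Y242.286 F1209
G1 X50.688 Y51.864 F1209
M5
G0 X129.077 Y271.929
M3 S626
G1 X128.225 Y32.109 F1510
G1 X30.593 Y22.916 F1510
M5
G0 X0.000 Y0.000

viewBox `0 0 166.526 308.237` with mm width/height → 1 unit = 1 mm. Flip: y_m = 308.237 − y_svg.

**Shape 1** — `<polyline>` open polyline, stroke `#000000` → cut (S774, F1209). Machine vertices: (30.423,179.906) → (22.059,242.286) → (50.688,51.864). Open path.

**Shape 2** — `<polyline>` open polyline, stroke `#0000ff` → score (S626, F1510). Machine vertices: (129.077,271.929) → (128.225,32.109) → (30.593,22.916). Open path.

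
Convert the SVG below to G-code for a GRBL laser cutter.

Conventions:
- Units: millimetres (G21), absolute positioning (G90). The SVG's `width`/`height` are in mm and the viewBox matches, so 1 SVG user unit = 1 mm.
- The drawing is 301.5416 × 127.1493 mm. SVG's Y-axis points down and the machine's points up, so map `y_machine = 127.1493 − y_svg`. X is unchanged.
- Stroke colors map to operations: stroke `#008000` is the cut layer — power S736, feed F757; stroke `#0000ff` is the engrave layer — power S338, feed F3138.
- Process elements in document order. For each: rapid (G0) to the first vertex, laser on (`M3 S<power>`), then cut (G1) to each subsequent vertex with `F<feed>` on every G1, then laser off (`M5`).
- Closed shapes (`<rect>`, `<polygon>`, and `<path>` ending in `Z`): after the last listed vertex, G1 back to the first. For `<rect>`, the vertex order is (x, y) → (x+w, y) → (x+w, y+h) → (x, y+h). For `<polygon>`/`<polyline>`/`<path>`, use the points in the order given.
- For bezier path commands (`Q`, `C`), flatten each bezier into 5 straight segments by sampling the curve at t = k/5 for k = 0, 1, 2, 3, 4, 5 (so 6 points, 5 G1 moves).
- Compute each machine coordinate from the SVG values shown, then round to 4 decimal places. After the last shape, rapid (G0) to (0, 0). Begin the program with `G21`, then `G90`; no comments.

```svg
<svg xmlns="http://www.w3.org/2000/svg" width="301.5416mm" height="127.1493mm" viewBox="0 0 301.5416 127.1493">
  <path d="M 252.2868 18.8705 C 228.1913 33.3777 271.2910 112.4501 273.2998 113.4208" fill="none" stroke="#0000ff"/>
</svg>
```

1 u = 1 mm; y_m = 127.1493 − y.

[1] `<path>` cubic bezier, #0000ff→engrave S338 F3138: (252.2868,108.2788) → (245.0266,92.9680) → (248.6956,69.0095) → (258.0959,43.2515) → (268.0299,22.5418) → (273.2998,13.7285)

G21
G90
G0 X252.2868 Y108.2788
M3 S338
G1 X245.0266 Y92.9680 F3138
G1 X248.6956 Y69.0095 F3138
G1 X258.0959 Y43.2515 F3138
G1 X268.0299 Y22.5418 F3138
G1 X273.2998 Y13.7285 F3138
M5
G0 X0.0000 Y0.0000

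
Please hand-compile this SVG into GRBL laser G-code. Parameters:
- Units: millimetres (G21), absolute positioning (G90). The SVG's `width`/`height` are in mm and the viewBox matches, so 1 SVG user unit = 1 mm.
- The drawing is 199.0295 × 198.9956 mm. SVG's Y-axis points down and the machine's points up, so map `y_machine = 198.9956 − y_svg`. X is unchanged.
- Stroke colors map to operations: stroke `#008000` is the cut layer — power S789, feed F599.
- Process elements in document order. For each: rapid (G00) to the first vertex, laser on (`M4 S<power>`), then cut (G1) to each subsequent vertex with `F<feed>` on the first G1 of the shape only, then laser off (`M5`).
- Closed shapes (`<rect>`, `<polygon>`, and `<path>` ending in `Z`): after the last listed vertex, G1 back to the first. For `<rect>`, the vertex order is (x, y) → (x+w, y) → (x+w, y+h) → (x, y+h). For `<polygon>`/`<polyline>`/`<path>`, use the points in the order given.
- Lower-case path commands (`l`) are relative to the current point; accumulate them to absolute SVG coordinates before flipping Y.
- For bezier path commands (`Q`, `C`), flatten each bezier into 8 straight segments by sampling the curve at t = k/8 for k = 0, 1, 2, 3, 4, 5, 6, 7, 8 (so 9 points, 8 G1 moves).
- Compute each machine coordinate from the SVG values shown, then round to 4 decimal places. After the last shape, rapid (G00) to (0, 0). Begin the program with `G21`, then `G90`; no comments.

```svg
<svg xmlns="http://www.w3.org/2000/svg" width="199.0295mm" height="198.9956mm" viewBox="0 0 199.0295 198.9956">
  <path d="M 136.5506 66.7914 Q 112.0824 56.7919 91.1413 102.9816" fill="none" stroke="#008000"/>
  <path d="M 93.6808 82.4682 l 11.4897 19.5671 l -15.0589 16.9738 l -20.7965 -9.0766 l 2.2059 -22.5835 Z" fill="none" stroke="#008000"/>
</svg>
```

1 u = 1 mm; y_m = 198.9956 − y.

[1] `<path>` quadratic bezier, #008000→cut S789 F599: (136.5506,132.2042) → (130.4887,133.8261) → (124.5369,133.6921) → (118.6954,131.8022) → (112.9642,128.1564) → (107.3431,122.7547) → (101.8323,115.5970) → (96.4317,106.6835) → (91.1413,96.0140)

[2] `<path>` regular polygon, #008000→cut S789 F599: (93.6808,116.5274) → (105.1705,96.9603) → (90.1116,79.9865) → (69.3151,89.0631) → (71.5210,111.6466) → (93.6808,116.5274) (closed)

G21
G90
G00 X136.5506 Y132.2042
M4 S789
G1 X130.4887 Y133.8261 F599
G1 X124.5369 Y133.6921
G1 X118.6954 Y131.8022
G1 X112.9642 Y128.1564
G1 X107.3431 Y122.7547
G1 X101.8323 Y115.5970
G1 X96.4317 Y106.6835
G1 X91.1413 Y96.0140
M5
G00 X93.6808 Y116.5274
M4 S789
G1 X105.1705 Y96.9603 F599
G1 X90.1116 Y79.9865
G1 X69.3151 Y89.0631
G1 X71.5210 Y111.6466
G1 X93.6808 Y116.5274
M5
G00 X0.0000 Y0.0000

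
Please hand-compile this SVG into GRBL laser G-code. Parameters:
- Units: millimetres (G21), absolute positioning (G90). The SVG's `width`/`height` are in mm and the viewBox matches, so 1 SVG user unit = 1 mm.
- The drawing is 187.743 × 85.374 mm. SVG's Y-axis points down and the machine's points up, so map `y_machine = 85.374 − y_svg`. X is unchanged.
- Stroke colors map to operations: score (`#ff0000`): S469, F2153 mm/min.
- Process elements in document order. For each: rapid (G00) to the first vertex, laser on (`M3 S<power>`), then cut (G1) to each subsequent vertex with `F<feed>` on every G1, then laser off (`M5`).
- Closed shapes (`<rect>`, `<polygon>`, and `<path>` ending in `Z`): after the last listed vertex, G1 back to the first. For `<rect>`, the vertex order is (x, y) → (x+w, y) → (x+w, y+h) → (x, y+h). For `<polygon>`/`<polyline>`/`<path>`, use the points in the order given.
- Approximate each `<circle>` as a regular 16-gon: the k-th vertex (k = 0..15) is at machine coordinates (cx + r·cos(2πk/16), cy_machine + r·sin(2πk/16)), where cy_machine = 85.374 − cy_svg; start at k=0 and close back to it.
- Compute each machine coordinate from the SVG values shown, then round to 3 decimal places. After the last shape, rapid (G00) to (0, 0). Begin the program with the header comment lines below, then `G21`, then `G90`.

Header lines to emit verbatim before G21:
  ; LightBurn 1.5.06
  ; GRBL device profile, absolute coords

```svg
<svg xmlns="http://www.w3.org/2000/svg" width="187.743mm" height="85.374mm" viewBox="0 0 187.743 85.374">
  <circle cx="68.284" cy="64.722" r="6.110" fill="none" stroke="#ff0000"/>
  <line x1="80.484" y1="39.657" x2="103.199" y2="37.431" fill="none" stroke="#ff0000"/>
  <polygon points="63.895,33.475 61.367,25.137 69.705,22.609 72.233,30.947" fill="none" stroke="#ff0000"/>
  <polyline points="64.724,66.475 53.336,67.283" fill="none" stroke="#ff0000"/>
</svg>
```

1 u = 1 mm; y_m = 85.374 − y.

[1] `<circle>` circle, #ff0000→score S469 F2153: (74.394,20.652) → (73.929,22.990) → (72.604,24.972) → (70.622,26.297) → (68.284,26.762) → (65.946,26.297) → (63.964,24.972) → (62.639,22.990) → (62.174,20.652) → (62.639,18.314) → (63.964,16.332) → (65.946,15.007) → (68.284,14.542) → (70.622,15.007) → (72.604,16.332) → (73.929,18.314) → (74.394,20.652) (closed)

[2] `<line>` line segment, #ff0000→score S469 F2153: (80.484,45.717) → (103.199,47.943)

[3] `<polygon>` regular polygon, #ff0000→score S469 F2153: (63.895,51.899) → (61.367,60.237) → (69.705,62.765) → (72.233,54.427) → (63.895,51.899) (closed)

[4] `<polyline>` line segment, #ff0000→score S469 F2153: (64.724,18.899) → (53.336,18.091)

; LightBurn 1.5.06
; GRBL device profile, absolute coords
G21
G90
G00 X74.394 Y20.652
M3 S469
G1 X73.929 Y22.990 F2153
G1 X72.604 Y24.972 F2153
G1 X70.622 Y26.297 F2153
G1 X68.284 Y26.762 F2153
G1 X65.946 Y26.297 F2153
G1 X63.964 Y24.972 F2153
G1 X62.639 Y22.990 F2153
G1 X62.174 Y20.652 F2153
G1 X62.639 Y18.314 F2153
G1 X63.964 Y16.332 F2153
G1 X65.946 Y15.007 F2153
G1 X68.284 Y14.542 F2153
G1 X70.622 Y15.007 F2153
G1 X72.604 Y16.332 F2153
G1 X73.929 Y18.314 F2153
G1 X74.394 Y20.652 F2153
M5
G00 X80.484 Y45.717
M3 S469
G1 X103.199 Y47.943 F2153
M5
G00 X63.895 Y51.899
M3 S469
G1 X61.367 Y60.237 F2153
G1 X69.705 Y62.765 F2153
G1 X72.233 Y54.427 F2153
G1 X63.895 Y51.899 F2153
M5
G00 X64.724 Y18.899
M3 S469
G1 X53.336 Y18.091 F2153
M5
G00 X0.000 Y0.000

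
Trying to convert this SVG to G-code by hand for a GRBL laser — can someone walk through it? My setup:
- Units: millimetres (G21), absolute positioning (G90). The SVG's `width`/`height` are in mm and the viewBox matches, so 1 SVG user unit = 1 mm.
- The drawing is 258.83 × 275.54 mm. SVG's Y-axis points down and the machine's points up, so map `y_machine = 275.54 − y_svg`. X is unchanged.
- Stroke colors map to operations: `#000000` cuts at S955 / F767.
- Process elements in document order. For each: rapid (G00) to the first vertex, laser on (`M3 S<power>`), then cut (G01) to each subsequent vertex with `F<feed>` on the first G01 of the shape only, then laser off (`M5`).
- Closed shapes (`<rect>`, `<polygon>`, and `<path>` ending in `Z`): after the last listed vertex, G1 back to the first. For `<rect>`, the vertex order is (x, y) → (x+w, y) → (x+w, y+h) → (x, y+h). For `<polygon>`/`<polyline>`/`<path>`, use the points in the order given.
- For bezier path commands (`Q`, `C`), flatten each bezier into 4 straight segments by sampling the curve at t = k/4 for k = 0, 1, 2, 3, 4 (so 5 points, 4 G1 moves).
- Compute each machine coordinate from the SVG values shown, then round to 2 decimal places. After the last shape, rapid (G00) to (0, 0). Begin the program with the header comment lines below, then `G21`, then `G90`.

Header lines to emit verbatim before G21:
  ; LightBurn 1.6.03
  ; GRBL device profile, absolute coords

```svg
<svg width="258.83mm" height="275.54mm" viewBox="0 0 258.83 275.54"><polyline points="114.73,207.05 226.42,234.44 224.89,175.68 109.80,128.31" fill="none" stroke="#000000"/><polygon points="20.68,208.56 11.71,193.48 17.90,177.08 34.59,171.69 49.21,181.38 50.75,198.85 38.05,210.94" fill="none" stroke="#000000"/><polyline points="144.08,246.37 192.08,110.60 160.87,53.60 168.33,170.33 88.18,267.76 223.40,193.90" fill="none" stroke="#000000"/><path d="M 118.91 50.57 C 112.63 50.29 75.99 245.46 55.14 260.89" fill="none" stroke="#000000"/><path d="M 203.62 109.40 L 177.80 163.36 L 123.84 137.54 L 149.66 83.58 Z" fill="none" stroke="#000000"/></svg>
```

; LightBurn 1.6.03
; GRBL device profile, absolute coords
G21
G90
G00 X114.73 Y68.49
M3 S955
G01 X226.42 Y41.10 F767
G01 X224.89 Y99.86
G01 X109.80 Y147.23
M5
G00 X20.68 Y66.98
M3 S955
G01 X11.71 Y82.06 F767
G01 X17.90 Y98.46
G01 X34.59 Y103.85
G01 X49.21 Y94.16
G01 X50.75 Y76.69
G01 X38.05 Y64.60
G01 X20.68 Y66.98
M5
G00 X144.08 Y29.17
M3 S955
G01 X192.08 Y164.94 F767
G01 X160.87 Y221.94
G01 X168.33 Y105.21
G01 X88.18 Y7.78
G01 X223.40 Y81.64
M5
G00 X118.91 Y224.97
M3 S955
G01 X109.23 Y194.40 F767
G01 X92.49 Y125.70
G01 X73.02 Y54.06
G01 X55.14 Y14.65
M5
G00 X203.62 Y166.14
M3 S955
G01 X177.80 Y112.18 F767
G01 X123.84 Y138.00
G01 X149.66 Y191.96
G01 X203.62 Y166.14
M5
G00 X0.00 Y0.00

viewBox `0 0 258.83 275.54` with mm width/height → 1 unit = 1 mm. Flip: y_m = 275.54 − y_svg.

**Shape 1** — `<polyline>` open polyline, stroke `#000000` → cut (S955, F767). Machine vertices: (114.73,68.49) → (226.42,41.10) → (224.89,99.86) → (109.80,147.23). Open path.

**Shape 2** — `<polygon>` regular polygon, stroke `#000000` → cut (S955, F767). Machine vertices: (20.68,66.98) → (11.71,82.06) → (17.90,98.46) → (34.59,103.85) → (49.21,94.16) → (50.75,76.69) → (38.05,64.60) → (20.68,66.98). Closed: final G1 returns to the first vertex.

**Shape 3** — `<polyline>` open polyline, stroke `#000000` → cut (S955, F767). Machine vertices: (144.08,29.17) → (192.08,164.94) → (160.87,221.94) → (168.33,105.21) → (88.18,7.78) → (223.40,81.64). Open path.

**Shape 4** — `<path>` cubic bezier, stroke `#000000` → cut (S955, F767). Control points (SVG): P0=(118.91,50.57), P1=(112.63,50.29), P2=(75.99,245.46), P3=(55.14,260.89); sampled at t=k/4. Machine vertices: (118.91,224.97) → (109.23,194.40) → (92.49,125.70) → (73.02,54.06) → (55.14,14.65). Open path.

**Shape 5** — `<path>` regular polygon, stroke `#000000` → cut (S955, F767). Machine vertices: (203.62,166.14) → (177.80,112.18) → (123.84,138.00) → (149.66,191.96) → (203.62,166.14). Closed: final G1 returns to the first vertex.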